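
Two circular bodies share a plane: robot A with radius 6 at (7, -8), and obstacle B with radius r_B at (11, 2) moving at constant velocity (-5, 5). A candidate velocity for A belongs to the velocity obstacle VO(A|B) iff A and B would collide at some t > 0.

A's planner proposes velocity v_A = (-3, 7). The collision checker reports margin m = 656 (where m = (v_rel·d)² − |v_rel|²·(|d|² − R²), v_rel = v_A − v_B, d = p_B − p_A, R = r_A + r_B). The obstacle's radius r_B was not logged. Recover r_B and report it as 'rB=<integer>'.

m = 656
d = (4, 10);  v_rel = (2, 2),  |v_rel|² = 8
v_rel×d = (2)·(10) − (2)·(4) = 12
since m = R²·8 − 12²:  R² = (144 + 656) / 8 = 100
R = √100 = 10  ⇒  r_B = 10 − 6 = 4

rB=4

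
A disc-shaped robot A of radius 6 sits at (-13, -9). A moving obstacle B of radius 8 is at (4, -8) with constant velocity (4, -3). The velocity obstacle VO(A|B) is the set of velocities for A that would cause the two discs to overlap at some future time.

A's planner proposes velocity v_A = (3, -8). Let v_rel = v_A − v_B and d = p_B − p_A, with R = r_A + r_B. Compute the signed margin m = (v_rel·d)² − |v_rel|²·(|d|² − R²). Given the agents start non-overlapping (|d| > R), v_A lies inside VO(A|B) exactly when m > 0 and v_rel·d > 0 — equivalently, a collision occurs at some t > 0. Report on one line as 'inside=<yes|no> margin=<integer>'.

d = (17, 1),  |d|² = 290;  R = 6+8 = 14,  c = 290−14² = 94
v_rel = (-1, -5),  |v_rel|² = 26;  v_rel·d = (-1)·(17) + (-5)·(1) = -22
26·t² + 44·t + 94 = 0  ⇒  m = (-22)² − 26·94 = -1960
m = -1960 < 0,  v_rel·d = -22 < 0  ⇒  outside

inside=no margin=-1960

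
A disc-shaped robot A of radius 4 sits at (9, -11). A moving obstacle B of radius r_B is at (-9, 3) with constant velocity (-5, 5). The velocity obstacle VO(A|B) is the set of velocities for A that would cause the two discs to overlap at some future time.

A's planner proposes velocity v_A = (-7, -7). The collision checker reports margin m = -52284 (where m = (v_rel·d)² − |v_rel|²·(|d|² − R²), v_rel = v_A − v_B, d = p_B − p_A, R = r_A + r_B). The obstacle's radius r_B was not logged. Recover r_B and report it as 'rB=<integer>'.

m = -52284
d = (-18, 14);  v_rel = (-2, -12),  |v_rel|² = 148
v_rel×d = (-2)·(14) − (-12)·(-18) = -244
since m = R²·148 − (-244)²:  R² = (59536 + -52284) / 148 = 49
R = √49 = 7  ⇒  r_B = 7 − 4 = 3

rB=3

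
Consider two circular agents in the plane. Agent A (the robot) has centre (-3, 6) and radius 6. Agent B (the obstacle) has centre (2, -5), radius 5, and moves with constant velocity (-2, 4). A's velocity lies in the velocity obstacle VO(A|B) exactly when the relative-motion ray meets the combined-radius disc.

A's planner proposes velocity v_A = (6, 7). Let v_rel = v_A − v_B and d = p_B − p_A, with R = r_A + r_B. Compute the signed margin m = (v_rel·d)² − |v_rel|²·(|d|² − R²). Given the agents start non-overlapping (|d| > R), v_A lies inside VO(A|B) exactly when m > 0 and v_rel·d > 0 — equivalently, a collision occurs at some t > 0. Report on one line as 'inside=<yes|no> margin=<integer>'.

d = (5, -11),  |d|² = 146;  R = 6+5 = 11,  c = 146−11² = 25
v_rel = (8, 3),  |v_rel|² = 73;  v_rel·d = (8)·(5) + (3)·(-11) = 7
73·t² − 14·t + 25 = 0  ⇒  m = 7² − 73·25 = -1776
m = -1776 < 0,  v_rel·d = 7 > 0  ⇒  outside

inside=no margin=-1776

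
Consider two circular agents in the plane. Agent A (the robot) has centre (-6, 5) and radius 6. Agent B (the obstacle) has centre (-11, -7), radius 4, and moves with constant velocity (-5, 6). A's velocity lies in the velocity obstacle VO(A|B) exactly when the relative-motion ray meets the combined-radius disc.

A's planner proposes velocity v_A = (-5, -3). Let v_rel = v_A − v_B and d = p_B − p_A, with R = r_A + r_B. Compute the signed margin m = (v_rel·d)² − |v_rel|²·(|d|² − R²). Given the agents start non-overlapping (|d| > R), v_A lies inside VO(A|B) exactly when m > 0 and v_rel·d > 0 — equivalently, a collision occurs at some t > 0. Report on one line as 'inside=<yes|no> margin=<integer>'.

d = (-5, -12),  |d|² = 169;  R = 6+4 = 10,  c = 169−10² = 69
v_rel = (0, -9),  |v_rel|² = 81;  v_rel·d = (0)·(-5) + (-9)·(-12) = 108
81·t² − 216·t + 69 = 0  ⇒  m = 108² − 81·69 = 6075
m = 6075 > 0,  v_rel·d = 108 > 0  ⇒  inside

inside=yes margin=6075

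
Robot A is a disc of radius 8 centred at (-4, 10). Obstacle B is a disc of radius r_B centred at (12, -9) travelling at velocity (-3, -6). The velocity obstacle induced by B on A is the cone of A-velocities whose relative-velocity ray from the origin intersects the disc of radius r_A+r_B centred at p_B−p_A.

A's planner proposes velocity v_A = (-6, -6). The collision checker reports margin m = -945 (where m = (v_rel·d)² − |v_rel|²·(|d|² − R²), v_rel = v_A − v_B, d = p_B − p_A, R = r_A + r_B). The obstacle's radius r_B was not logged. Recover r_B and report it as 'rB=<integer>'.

m = -945
d = (16, -19);  v_rel = (-3, 0),  |v_rel|² = 9
v_rel×d = (-3)·(-19) − (0)·(16) = 57
since m = R²·9 − 57²:  R² = (3249 + -945) / 9 = 256
R = √256 = 16  ⇒  r_B = 16 − 8 = 8

rB=8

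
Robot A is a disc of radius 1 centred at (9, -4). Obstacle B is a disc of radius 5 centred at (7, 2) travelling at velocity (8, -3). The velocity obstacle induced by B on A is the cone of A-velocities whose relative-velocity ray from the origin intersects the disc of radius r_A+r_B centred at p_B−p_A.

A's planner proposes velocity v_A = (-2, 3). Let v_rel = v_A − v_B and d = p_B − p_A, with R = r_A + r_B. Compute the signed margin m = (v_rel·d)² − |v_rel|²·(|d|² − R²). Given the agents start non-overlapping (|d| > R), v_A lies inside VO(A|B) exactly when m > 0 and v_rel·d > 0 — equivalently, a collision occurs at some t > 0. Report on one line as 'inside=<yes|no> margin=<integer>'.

d = (-2, 6),  |d|² = 40;  R = 1+5 = 6,  c = 40−6² = 4
v_rel = (-10, 6),  |v_rel|² = 136;  v_rel·d = (-10)·(-2) + (6)·(6) = 56
136·t² − 112·t + 4 = 0  ⇒  m = 56² − 136·4 = 2592
m = 2592 > 0,  v_rel·d = 56 > 0  ⇒  inside

inside=yes margin=2592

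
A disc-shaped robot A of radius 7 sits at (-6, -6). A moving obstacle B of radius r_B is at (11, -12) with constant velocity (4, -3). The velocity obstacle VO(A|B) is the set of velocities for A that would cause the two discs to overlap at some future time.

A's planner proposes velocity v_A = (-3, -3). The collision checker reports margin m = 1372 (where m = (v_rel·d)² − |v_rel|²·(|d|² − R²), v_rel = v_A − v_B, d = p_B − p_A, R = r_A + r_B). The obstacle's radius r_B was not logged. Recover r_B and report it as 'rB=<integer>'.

m = 1372
d = (17, -6);  v_rel = (-7, 0),  |v_rel|² = 49
v_rel×d = (-7)·(-6) − (0)·(17) = 42
since m = R²·49 − 42²:  R² = (1764 + 1372) / 49 = 64
R = √64 = 8  ⇒  r_B = 8 − 7 = 1

rB=1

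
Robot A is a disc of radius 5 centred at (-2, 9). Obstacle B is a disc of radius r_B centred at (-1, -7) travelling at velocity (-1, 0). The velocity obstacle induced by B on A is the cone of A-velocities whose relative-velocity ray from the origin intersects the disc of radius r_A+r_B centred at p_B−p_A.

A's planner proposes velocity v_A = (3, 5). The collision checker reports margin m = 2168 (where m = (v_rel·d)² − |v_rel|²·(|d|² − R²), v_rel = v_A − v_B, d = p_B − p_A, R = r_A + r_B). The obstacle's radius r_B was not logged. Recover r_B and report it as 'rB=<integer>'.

m = 2168
d = (1, -16);  v_rel = (4, 5),  |v_rel|² = 41
v_rel×d = (4)·(-16) − (5)·(1) = -69
since m = R²·41 − (-69)²:  R² = (4761 + 2168) / 41 = 169
R = √169 = 13  ⇒  r_B = 13 − 5 = 8

rB=8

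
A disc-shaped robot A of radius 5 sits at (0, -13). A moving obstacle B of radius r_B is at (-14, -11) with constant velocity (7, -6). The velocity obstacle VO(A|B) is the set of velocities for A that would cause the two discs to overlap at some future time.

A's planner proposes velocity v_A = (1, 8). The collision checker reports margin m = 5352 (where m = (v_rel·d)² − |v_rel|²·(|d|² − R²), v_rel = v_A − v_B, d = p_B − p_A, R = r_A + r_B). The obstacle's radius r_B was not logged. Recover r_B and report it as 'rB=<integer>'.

m = 5352
d = (-14, 2);  v_rel = (-6, 14),  |v_rel|² = 232
v_rel×d = (-6)·(2) − (14)·(-14) = 184
since m = R²·232 − 184²:  R² = (33856 + 5352) / 232 = 169
R = √169 = 13  ⇒  r_B = 13 − 5 = 8

rB=8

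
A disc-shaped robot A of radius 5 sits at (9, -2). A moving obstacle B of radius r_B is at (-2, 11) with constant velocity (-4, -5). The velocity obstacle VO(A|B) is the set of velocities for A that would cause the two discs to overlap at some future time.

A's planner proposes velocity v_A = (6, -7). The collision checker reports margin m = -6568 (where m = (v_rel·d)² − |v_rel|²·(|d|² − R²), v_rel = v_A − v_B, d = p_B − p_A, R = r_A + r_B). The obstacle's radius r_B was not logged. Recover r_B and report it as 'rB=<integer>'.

m = -6568
d = (-11, 13);  v_rel = (10, -2),  |v_rel|² = 104
v_rel×d = (10)·(13) − (-2)·(-11) = 108
since m = R²·104 − 108²:  R² = (11664 + -6568) / 104 = 49
R = √49 = 7  ⇒  r_B = 7 − 5 = 2

rB=2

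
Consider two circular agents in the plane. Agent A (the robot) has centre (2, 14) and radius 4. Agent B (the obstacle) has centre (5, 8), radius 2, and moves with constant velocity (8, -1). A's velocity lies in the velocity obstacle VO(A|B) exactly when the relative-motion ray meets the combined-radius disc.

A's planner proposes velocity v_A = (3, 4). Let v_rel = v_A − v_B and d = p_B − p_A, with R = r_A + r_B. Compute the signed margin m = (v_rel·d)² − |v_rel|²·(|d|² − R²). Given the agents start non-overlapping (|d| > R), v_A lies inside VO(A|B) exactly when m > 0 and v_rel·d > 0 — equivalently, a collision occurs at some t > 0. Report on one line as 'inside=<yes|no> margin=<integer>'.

d = (3, -6),  |d|² = 45;  R = 4+2 = 6,  c = 45−6² = 9
v_rel = (-5, 5),  |v_rel|² = 50;  v_rel·d = (-5)·(3) + (5)·(-6) = -45
50·t² + 90·t + 9 = 0  ⇒  m = (-45)² − 50·9 = 1575
m = 1575 > 0,  v_rel·d = -45 < 0  ⇒  outside

inside=no margin=1575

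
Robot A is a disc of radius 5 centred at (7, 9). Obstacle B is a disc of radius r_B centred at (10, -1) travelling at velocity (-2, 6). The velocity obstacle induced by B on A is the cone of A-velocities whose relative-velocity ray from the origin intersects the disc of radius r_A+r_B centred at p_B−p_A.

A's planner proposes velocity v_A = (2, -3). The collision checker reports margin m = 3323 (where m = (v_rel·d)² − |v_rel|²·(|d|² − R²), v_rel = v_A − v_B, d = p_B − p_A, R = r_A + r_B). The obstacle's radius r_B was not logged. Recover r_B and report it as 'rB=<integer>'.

m = 3323
d = (3, -10);  v_rel = (4, -9),  |v_rel|² = 97
v_rel×d = (4)·(-10) − (-9)·(3) = -13
since m = R²·97 − (-13)²:  R² = (169 + 3323) / 97 = 36
R = √36 = 6  ⇒  r_B = 6 − 5 = 1

rB=1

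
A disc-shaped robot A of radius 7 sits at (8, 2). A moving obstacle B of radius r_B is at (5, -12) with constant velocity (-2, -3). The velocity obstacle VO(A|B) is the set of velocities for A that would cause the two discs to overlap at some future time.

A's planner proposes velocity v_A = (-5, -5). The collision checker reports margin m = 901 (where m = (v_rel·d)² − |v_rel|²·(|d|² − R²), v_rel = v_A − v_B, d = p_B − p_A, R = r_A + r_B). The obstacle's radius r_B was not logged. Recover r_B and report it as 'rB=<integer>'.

m = 901
d = (-3, -14);  v_rel = (-3, -2),  |v_rel|² = 13
v_rel×d = (-3)·(-14) − (-2)·(-3) = 36
since m = R²·13 − 36²:  R² = (1296 + 901) / 13 = 169
R = √169 = 13  ⇒  r_B = 13 − 7 = 6

rB=6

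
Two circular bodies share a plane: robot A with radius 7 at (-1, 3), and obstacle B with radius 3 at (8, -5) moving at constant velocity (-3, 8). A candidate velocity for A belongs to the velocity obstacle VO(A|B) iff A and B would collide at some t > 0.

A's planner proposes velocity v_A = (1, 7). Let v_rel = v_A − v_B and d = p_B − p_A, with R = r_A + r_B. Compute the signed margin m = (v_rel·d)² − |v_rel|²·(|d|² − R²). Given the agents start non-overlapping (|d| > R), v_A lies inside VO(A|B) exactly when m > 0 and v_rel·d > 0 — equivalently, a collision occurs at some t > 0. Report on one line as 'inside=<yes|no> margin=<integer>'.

d = (9, -8),  |d|² = 145;  R = 7+3 = 10,  c = 145−10² = 45
v_rel = (4, -1),  |v_rel|² = 17;  v_rel·d = (4)·(9) + (-1)·(-8) = 44
17·t² − 88·t + 45 = 0  ⇒  m = 44² − 17·45 = 1171
m = 1171 > 0,  v_rel·d = 44 > 0  ⇒  inside

inside=yes margin=1171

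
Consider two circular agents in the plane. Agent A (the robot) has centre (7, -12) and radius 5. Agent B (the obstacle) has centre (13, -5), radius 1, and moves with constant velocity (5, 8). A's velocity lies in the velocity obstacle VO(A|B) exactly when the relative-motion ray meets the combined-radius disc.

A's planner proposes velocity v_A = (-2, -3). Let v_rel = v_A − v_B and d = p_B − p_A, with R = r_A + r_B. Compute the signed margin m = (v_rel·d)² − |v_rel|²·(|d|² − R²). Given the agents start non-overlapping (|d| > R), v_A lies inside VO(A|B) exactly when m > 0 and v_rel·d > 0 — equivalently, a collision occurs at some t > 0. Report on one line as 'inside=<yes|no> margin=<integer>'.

d = (6, 7),  |d|² = 85;  R = 5+1 = 6,  c = 85−6² = 49
v_rel = (-7, -11),  |v_rel|² = 170;  v_rel·d = (-7)·(6) + (-11)·(7) = -119
170·t² + 238·t + 49 = 0  ⇒  m = (-119)² − 170·49 = 5831
m = 5831 > 0,  v_rel·d = -119 < 0  ⇒  outside

inside=no margin=5831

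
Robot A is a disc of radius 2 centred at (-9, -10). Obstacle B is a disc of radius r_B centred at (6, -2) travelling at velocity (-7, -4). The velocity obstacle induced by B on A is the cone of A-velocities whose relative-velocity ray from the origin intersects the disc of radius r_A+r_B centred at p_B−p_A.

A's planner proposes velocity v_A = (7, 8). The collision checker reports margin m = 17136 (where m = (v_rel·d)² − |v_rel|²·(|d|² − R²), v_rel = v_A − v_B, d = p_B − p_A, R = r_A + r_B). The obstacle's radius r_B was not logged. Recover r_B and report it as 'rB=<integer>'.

m = 17136
d = (15, 8);  v_rel = (14, 12),  |v_rel|² = 340
v_rel×d = (14)·(8) − (12)·(15) = -68
since m = R²·340 − (-68)²:  R² = (4624 + 17136) / 340 = 64
R = √64 = 8  ⇒  r_B = 8 − 2 = 6

rB=6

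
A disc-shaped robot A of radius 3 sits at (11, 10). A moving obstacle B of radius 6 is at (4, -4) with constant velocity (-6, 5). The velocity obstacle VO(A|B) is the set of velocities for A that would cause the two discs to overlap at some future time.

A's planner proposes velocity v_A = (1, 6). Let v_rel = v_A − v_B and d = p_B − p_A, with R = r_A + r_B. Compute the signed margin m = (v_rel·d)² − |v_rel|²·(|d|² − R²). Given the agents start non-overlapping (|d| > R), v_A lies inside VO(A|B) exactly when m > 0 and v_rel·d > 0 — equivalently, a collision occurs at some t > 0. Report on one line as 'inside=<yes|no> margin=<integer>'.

d = (-7, -14),  |d|² = 245;  R = 3+6 = 9,  c = 245−9² = 164
v_rel = (7, 1),  |v_rel|² = 50;  v_rel·d = (7)·(-7) + (1)·(-14) = -63
50·t² + 126·t + 164 = 0  ⇒  m = (-63)² − 50·164 = -4231
m = -4231 < 0,  v_rel·d = -63 < 0  ⇒  outside

inside=no margin=-4231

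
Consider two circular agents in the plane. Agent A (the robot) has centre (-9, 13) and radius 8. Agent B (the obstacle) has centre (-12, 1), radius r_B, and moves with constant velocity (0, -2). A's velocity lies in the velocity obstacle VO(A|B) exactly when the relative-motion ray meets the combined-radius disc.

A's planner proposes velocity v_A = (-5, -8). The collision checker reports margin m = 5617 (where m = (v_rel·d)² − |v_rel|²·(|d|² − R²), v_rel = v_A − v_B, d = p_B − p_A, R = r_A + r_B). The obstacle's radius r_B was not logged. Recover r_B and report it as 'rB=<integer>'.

m = 5617
d = (-3, -12);  v_rel = (-5, -6),  |v_rel|² = 61
v_rel×d = (-5)·(-12) − (-6)·(-3) = 42
since m = R²·61 − 42²:  R² = (1764 + 5617) / 61 = 121
R = √121 = 11  ⇒  r_B = 11 − 8 = 3

rB=3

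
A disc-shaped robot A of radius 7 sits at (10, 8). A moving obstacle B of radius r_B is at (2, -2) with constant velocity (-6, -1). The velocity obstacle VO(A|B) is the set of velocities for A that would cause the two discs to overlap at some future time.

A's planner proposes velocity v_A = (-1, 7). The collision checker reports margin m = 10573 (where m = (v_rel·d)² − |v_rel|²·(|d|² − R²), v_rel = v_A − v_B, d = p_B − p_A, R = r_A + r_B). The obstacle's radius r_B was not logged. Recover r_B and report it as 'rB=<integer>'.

m = 10573
d = (-8, -10);  v_rel = (5, 8),  |v_rel|² = 89
v_rel×d = (5)·(-10) − (8)·(-8) = 14
since m = R²·89 − 14²:  R² = (196 + 10573) / 89 = 121
R = √121 = 11  ⇒  r_B = 11 − 7 = 4

rB=4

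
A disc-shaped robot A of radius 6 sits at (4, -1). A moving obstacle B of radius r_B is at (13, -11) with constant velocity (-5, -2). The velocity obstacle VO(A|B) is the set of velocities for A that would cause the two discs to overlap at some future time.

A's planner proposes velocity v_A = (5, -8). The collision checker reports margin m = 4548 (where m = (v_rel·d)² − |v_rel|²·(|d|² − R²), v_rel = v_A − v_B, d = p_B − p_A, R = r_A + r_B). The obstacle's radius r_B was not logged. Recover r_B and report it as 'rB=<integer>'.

m = 4548
d = (9, -10);  v_rel = (10, -6),  |v_rel|² = 136
v_rel×d = (10)·(-10) − (-6)·(9) = -46
since m = R²·136 − (-46)²:  R² = (2116 + 4548) / 136 = 49
R = √49 = 7  ⇒  r_B = 7 − 6 = 1

rB=1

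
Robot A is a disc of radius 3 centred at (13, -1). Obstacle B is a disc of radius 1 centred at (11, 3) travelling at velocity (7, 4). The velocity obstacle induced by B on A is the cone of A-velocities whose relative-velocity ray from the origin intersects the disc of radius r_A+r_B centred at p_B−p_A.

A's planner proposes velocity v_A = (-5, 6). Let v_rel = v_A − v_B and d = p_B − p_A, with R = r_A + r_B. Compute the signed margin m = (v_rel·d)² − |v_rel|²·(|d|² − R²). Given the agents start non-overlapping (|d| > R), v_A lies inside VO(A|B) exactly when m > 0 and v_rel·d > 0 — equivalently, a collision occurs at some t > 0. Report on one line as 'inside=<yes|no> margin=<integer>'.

d = (-2, 4),  |d|² = 20;  R = 3+1 = 4,  c = 20−4² = 4
v_rel = (-12, 2),  |v_rel|² = 148;  v_rel·d = (-12)·(-2) + (2)·(4) = 32
148·t² − 64·t + 4 = 0  ⇒  m = 32² − 148·4 = 432
m = 432 > 0,  v_rel·d = 32 > 0  ⇒  inside

inside=yes margin=432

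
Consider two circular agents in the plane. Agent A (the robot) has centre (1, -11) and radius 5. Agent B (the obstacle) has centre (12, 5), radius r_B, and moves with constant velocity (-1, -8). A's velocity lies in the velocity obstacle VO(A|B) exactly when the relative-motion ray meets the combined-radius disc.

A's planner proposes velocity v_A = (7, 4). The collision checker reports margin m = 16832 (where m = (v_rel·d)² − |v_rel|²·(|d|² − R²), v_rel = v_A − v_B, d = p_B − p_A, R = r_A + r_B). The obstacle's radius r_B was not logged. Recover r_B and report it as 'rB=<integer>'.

m = 16832
d = (11, 16);  v_rel = (8, 12),  |v_rel|² = 208
v_rel×d = (8)·(16) − (12)·(11) = -4
since m = R²·208 − (-4)²:  R² = (16 + 16832) / 208 = 81
R = √81 = 9  ⇒  r_B = 9 − 5 = 4

rB=4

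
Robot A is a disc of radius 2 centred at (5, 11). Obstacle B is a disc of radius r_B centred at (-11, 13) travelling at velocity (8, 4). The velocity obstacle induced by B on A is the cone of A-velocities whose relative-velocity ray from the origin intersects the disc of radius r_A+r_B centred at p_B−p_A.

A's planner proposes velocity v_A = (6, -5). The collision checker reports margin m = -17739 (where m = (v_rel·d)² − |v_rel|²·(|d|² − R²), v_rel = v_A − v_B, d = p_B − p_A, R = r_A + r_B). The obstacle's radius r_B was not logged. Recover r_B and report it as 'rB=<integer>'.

m = -17739
d = (-16, 2);  v_rel = (-2, -9),  |v_rel|² = 85
v_rel×d = (-2)·(2) − (-9)·(-16) = -148
since m = R²·85 − (-148)²:  R² = (21904 + -17739) / 85 = 49
R = √49 = 7  ⇒  r_B = 7 − 2 = 5

rB=5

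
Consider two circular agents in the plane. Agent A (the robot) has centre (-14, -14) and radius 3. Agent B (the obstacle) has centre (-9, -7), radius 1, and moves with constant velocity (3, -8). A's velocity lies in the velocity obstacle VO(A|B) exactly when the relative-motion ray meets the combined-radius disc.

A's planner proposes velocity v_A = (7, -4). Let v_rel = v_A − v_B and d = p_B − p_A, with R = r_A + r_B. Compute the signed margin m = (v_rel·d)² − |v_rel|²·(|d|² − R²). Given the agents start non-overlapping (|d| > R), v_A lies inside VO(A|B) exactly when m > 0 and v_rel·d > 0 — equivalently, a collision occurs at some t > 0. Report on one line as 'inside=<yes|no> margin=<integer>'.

d = (5, 7),  |d|² = 74;  R = 3+1 = 4,  c = 74−4² = 58
v_rel = (4, 4),  |v_rel|² = 32;  v_rel·d = (4)·(5) + (4)·(7) = 48
32·t² − 96·t + 58 = 0  ⇒  m = 48² − 32·58 = 448
m = 448 > 0,  v_rel·d = 48 > 0  ⇒  inside

inside=yes margin=448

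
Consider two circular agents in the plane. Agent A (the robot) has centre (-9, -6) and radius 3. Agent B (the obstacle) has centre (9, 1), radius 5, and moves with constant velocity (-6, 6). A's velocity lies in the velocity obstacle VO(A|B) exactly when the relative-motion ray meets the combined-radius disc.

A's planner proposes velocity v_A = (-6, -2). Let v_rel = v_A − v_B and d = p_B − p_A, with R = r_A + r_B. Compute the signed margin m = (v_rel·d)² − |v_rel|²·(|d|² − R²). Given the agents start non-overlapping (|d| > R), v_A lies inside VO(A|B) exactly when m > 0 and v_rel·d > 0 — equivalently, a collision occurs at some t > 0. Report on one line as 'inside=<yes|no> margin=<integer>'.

d = (18, 7),  |d|² = 373;  R = 3+5 = 8,  c = 373−8² = 309
v_rel = (0, -8),  |v_rel|² = 64;  v_rel·d = (0)·(18) + (-8)·(7) = -56
64·t² + 112·t + 309 = 0  ⇒  m = (-56)² − 64·309 = -16640
m = -16640 < 0,  v_rel·d = -56 < 0  ⇒  outside

inside=no margin=-16640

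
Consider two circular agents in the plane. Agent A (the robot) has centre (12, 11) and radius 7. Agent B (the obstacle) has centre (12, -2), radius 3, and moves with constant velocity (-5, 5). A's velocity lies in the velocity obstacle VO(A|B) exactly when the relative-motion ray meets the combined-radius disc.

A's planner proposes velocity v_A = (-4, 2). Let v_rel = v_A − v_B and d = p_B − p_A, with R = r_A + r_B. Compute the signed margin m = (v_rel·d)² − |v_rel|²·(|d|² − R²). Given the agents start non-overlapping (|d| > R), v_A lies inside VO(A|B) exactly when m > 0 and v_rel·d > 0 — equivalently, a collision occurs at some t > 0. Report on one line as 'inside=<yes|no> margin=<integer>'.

d = (0, -13),  |d|² = 169;  R = 7+3 = 10,  c = 169−10² = 69
v_rel = (1, -3),  |v_rel|² = 10;  v_rel·d = (1)·(0) + (-3)·(-13) = 39
10·t² − 78·t + 69 = 0  ⇒  m = 39² − 10·69 = 831
m = 831 > 0,  v_rel·d = 39 > 0  ⇒  inside

inside=yes margin=831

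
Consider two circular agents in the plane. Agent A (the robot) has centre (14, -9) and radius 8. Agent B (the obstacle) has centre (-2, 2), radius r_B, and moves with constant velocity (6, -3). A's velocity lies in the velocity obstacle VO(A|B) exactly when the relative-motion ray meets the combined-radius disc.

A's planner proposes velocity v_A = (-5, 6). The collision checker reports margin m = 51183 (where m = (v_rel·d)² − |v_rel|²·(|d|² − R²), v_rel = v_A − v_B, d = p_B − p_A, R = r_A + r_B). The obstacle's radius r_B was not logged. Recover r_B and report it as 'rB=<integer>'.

m = 51183
d = (-16, 11);  v_rel = (-11, 9),  |v_rel|² = 202
v_rel×d = (-11)·(11) − (9)·(-16) = 23
since m = R²·202 − 23²:  R² = (529 + 51183) / 202 = 256
R = √256 = 16  ⇒  r_B = 16 − 8 = 8

rB=8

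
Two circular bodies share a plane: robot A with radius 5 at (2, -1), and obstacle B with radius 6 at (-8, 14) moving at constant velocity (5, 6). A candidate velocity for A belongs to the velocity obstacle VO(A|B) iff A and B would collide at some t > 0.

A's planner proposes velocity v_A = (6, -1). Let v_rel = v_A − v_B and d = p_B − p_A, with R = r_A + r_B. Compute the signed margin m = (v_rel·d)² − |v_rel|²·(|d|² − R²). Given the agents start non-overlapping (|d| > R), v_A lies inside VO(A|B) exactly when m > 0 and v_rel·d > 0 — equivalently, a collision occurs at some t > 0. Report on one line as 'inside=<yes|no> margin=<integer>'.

d = (-10, 15),  |d|² = 325;  R = 5+6 = 11,  c = 325−11² = 204
v_rel = (1, -7),  |v_rel|² = 50;  v_rel·d = (1)·(-10) + (-7)·(15) = -115
50·t² + 230·t + 204 = 0  ⇒  m = (-115)² − 50·204 = 3025
m = 3025 > 0,  v_rel·d = -115 < 0  ⇒  outside

inside=no margin=3025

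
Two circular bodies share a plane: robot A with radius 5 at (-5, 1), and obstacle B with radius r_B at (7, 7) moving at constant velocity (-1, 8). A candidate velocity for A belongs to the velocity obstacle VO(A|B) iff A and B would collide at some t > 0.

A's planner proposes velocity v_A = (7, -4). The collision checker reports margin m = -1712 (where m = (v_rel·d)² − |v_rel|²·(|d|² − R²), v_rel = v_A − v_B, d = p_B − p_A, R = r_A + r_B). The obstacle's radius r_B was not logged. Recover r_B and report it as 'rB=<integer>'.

m = -1712
d = (12, 6);  v_rel = (8, -12),  |v_rel|² = 208
v_rel×d = (8)·(6) − (-12)·(12) = 192
since m = R²·208 − 192²:  R² = (36864 + -1712) / 208 = 169
R = √169 = 13  ⇒  r_B = 13 − 5 = 8

rB=8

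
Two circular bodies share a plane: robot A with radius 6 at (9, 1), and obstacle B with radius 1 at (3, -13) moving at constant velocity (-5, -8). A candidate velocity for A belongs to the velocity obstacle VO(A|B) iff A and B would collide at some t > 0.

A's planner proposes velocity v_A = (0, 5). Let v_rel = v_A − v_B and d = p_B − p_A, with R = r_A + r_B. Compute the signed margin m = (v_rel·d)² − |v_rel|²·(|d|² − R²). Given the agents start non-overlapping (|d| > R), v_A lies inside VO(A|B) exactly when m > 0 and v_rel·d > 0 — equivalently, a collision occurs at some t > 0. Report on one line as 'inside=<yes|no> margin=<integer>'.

d = (-6, -14),  |d|² = 232;  R = 6+1 = 7,  c = 232−7² = 183
v_rel = (5, 13),  |v_rel|² = 194;  v_rel·d = (5)·(-6) + (13)·(-14) = -212
194·t² + 424·t + 183 = 0  ⇒  m = (-212)² − 194·183 = 9442
m = 9442 > 0,  v_rel·d = -212 < 0  ⇒  outside

inside=no margin=9442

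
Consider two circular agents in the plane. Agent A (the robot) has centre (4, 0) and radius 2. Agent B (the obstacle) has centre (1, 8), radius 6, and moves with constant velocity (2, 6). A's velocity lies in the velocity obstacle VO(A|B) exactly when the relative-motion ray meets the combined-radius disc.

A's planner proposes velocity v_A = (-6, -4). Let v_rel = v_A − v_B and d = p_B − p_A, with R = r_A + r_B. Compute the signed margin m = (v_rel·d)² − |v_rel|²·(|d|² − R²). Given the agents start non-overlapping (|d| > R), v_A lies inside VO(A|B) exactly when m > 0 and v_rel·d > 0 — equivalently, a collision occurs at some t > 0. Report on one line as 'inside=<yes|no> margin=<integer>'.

d = (-3, 8),  |d|² = 73;  R = 2+6 = 8,  c = 73−8² = 9
v_rel = (-8, -10),  |v_rel|² = 164;  v_rel·d = (-8)·(-3) + (-10)·(8) = -56
164·t² + 112·t + 9 = 0  ⇒  m = (-56)² − 164·9 = 1660
m = 1660 > 0,  v_rel·d = -56 < 0  ⇒  outside

inside=no margin=1660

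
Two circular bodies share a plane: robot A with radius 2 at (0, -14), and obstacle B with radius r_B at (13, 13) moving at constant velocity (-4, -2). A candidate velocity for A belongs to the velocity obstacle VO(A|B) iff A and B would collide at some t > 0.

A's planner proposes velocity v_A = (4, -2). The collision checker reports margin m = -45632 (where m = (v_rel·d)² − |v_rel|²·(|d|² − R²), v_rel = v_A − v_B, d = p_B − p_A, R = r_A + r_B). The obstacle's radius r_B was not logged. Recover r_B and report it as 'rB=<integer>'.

m = -45632
d = (13, 27);  v_rel = (8, 0),  |v_rel|² = 64
v_rel×d = (8)·(27) − (0)·(13) = 216
since m = R²·64 − 216²:  R² = (46656 + -45632) / 64 = 16
R = √16 = 4  ⇒  r_B = 4 − 2 = 2

rB=2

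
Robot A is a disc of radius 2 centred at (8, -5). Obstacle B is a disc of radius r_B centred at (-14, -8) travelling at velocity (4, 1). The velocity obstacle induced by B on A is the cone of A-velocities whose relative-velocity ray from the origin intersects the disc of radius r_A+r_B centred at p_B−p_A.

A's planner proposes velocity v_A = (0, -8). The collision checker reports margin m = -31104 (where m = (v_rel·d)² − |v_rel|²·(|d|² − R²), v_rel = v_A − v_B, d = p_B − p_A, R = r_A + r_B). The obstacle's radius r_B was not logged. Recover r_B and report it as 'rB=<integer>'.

m = -31104
d = (-22, -3);  v_rel = (-4, -9),  |v_rel|² = 97
v_rel×d = (-4)·(-3) − (-9)·(-22) = -186
since m = R²·97 − (-186)²:  R² = (34596 + -31104) / 97 = 36
R = √36 = 6  ⇒  r_B = 6 − 2 = 4

rB=4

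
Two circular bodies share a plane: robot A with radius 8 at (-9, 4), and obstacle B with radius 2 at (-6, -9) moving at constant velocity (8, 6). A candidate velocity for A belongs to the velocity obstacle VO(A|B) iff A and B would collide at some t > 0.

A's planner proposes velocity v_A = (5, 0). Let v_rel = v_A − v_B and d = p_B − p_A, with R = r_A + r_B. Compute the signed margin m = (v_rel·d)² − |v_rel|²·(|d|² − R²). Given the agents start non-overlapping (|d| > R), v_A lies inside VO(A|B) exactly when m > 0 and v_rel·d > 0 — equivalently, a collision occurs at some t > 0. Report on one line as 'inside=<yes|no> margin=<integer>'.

d = (3, -13),  |d|² = 178;  R = 8+2 = 10,  c = 178−10² = 78
v_rel = (-3, -6),  |v_rel|² = 45;  v_rel·d = (-3)·(3) + (-6)·(-13) = 69
45·t² − 138·t + 78 = 0  ⇒  m = 69² − 45·78 = 1251
m = 1251 > 0,  v_rel·d = 69 > 0  ⇒  inside

inside=yes margin=1251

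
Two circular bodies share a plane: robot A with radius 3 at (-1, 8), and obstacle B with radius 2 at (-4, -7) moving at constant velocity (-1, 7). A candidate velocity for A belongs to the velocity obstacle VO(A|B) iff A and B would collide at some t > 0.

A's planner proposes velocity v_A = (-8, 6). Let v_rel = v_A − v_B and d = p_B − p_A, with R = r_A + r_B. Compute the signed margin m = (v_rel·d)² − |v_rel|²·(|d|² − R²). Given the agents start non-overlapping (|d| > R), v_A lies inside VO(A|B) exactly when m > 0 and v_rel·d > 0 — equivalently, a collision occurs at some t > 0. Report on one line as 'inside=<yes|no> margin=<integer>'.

d = (-3, -15),  |d|² = 234;  R = 3+2 = 5,  c = 234−5² = 209
v_rel = (-7, -1),  |v_rel|² = 50;  v_rel·d = (-7)·(-3) + (-1)·(-15) = 36
50·t² − 72·t + 209 = 0  ⇒  m = 36² − 50·209 = -9154
m = -9154 < 0,  v_rel·d = 36 > 0  ⇒  outside

inside=no margin=-9154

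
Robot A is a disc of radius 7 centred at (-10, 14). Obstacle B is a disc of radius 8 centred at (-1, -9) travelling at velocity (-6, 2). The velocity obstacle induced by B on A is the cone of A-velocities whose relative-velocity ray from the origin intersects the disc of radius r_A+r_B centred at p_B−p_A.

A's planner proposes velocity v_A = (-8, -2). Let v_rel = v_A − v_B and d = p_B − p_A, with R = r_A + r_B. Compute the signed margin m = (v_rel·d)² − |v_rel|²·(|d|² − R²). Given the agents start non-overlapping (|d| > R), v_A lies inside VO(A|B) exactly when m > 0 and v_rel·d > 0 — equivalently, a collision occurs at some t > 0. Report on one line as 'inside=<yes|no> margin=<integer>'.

d = (9, -23),  |d|² = 610;  R = 7+8 = 15,  c = 610−15² = 385
v_rel = (-2, -4),  |v_rel|² = 20;  v_rel·d = (-2)·(9) + (-4)·(-23) = 74
20·t² − 148·t + 385 = 0  ⇒  m = 74² − 20·385 = -2224
m = -2224 < 0,  v_rel·d = 74 > 0  ⇒  outside

inside=no margin=-2224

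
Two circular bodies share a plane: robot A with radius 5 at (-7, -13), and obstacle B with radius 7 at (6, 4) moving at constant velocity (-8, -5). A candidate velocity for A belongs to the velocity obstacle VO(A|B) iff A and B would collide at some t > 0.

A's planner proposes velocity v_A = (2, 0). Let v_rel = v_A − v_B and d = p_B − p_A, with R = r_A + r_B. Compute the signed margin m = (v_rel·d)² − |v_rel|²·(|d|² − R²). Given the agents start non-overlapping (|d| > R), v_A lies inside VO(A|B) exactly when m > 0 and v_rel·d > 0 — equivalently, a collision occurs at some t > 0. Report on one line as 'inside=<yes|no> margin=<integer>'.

d = (13, 17),  |d|² = 458;  R = 5+7 = 12,  c = 458−12² = 314
v_rel = (10, 5),  |v_rel|² = 125;  v_rel·d = (10)·(13) + (5)·(17) = 215
125·t² − 430·t + 314 = 0  ⇒  m = 215² − 125·314 = 6975
m = 6975 > 0,  v_rel·d = 215 > 0  ⇒  inside

inside=yes margin=6975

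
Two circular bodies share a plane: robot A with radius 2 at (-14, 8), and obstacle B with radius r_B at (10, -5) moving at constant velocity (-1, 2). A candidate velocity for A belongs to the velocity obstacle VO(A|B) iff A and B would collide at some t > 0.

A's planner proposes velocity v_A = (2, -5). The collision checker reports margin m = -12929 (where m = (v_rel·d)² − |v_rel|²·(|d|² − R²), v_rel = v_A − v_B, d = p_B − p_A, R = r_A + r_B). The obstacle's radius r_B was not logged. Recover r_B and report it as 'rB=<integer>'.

m = -12929
d = (24, -13);  v_rel = (3, -7),  |v_rel|² = 58
v_rel×d = (3)·(-13) − (-7)·(24) = 129
since m = R²·58 − 129²:  R² = (16641 + -12929) / 58 = 64
R = √64 = 8  ⇒  r_B = 8 − 2 = 6

rB=6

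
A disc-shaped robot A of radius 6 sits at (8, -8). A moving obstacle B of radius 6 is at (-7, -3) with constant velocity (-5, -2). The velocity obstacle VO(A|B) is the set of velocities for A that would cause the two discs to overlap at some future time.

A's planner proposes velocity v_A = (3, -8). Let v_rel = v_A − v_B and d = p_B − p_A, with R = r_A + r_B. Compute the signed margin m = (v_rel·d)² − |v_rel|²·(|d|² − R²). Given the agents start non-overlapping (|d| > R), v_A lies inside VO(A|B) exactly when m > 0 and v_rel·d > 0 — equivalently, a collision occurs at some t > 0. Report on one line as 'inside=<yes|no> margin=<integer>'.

d = (-15, 5),  |d|² = 250;  R = 6+6 = 12,  c = 250−12² = 106
v_rel = (8, -6),  |v_rel|² = 100;  v_rel·d = (8)·(-15) + (-6)·(5) = -150
100·t² + 300·t + 106 = 0  ⇒  m = (-150)² − 100·106 = 11900
m = 11900 > 0,  v_rel·d = -150 < 0  ⇒  outside

inside=no margin=11900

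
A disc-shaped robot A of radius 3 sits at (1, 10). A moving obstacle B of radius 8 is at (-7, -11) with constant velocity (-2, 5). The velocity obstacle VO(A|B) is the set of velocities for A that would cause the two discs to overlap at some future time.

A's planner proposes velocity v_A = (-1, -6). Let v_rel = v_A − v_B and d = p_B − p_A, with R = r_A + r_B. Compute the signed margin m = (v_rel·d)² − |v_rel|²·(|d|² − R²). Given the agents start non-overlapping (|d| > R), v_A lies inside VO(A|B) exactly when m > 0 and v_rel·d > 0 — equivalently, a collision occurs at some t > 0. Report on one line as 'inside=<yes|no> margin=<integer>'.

d = (-8, -21),  |d|² = 505;  R = 3+8 = 11,  c = 505−11² = 384
v_rel = (1, -11),  |v_rel|² = 122;  v_rel·d = (1)·(-8) + (-11)·(-21) = 223
122·t² − 446·t + 384 = 0  ⇒  m = 223² − 122·384 = 2881
m = 2881 > 0,  v_rel·d = 223 > 0  ⇒  inside

inside=yes margin=2881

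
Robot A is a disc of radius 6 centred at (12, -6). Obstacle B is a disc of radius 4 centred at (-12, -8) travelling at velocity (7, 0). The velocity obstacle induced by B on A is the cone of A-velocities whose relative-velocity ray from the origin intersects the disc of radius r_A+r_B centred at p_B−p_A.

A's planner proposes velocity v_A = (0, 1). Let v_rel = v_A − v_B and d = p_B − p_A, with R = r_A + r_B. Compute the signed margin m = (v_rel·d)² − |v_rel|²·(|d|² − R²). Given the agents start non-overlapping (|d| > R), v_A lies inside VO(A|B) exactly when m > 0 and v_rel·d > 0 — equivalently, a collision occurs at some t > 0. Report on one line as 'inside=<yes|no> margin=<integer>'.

d = (-24, -2),  |d|² = 580;  R = 6+4 = 10,  c = 580−10² = 480
v_rel = (-7, 1),  |v_rel|² = 50;  v_rel·d = (-7)·(-24) + (1)·(-2) = 166
50·t² − 332·t + 480 = 0  ⇒  m = 166² − 50·480 = 3556
m = 3556 > 0,  v_rel·d = 166 > 0  ⇒  inside

inside=yes margin=3556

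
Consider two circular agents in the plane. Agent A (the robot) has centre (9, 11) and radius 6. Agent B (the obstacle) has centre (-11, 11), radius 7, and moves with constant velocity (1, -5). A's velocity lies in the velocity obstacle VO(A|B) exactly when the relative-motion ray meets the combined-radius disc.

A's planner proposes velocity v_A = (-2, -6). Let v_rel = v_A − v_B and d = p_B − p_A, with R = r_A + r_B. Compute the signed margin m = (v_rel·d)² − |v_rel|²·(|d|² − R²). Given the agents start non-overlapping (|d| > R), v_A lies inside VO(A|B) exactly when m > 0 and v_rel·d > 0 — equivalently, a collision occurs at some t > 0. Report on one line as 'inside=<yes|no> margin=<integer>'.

d = (-20, 0),  |d|² = 400;  R = 6+7 = 13,  c = 400−13² = 231
v_rel = (-3, -1),  |v_rel|² = 10;  v_rel·d = (-3)·(-20) + (-1)·(0) = 60
10·t² − 120·t + 231 = 0  ⇒  m = 60² − 10·231 = 1290
m = 1290 > 0,  v_rel·d = 60 > 0  ⇒  inside

inside=yes margin=1290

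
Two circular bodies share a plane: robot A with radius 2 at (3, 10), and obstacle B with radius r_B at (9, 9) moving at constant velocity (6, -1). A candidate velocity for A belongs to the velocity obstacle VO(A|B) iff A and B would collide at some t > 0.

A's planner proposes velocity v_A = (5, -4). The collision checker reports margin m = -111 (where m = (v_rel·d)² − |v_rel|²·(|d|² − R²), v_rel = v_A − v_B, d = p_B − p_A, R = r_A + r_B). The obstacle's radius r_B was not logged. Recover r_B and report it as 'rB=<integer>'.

m = -111
d = (6, -1);  v_rel = (-1, -3),  |v_rel|² = 10
v_rel×d = (-1)·(-1) − (-3)·(6) = 19
since m = R²·10 − 19²:  R² = (361 + -111) / 10 = 25
R = √25 = 5  ⇒  r_B = 5 − 2 = 3

rB=3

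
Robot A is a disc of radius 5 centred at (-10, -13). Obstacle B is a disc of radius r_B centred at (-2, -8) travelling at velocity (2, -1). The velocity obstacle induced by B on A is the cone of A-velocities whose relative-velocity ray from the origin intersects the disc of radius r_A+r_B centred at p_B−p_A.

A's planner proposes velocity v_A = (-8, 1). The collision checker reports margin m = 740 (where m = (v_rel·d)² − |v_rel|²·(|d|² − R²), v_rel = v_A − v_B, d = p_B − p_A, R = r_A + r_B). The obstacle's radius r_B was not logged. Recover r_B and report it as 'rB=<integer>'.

m = 740
d = (8, 5);  v_rel = (-10, 2),  |v_rel|² = 104
v_rel×d = (-10)·(5) − (2)·(8) = -66
since m = R²·104 − (-66)²:  R² = (4356 + 740) / 104 = 49
R = √49 = 7  ⇒  r_B = 7 − 5 = 2

rB=2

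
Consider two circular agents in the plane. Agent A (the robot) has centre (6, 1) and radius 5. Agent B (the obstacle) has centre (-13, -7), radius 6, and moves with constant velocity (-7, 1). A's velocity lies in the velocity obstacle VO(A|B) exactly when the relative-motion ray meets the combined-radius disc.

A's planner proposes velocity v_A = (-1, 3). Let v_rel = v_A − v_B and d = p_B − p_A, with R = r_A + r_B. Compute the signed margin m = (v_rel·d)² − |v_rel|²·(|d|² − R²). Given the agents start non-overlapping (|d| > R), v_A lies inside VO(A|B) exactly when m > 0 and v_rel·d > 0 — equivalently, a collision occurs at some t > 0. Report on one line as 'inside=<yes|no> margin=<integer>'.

d = (-19, -8),  |d|² = 425;  R = 5+6 = 11,  c = 425−11² = 304
v_rel = (6, 2),  |v_rel|² = 40;  v_rel·d = (6)·(-19) + (2)·(-8) = -130
40·t² + 260·t + 304 = 0  ⇒  m = (-130)² − 40·304 = 4740
m = 4740 > 0,  v_rel·d = -130 < 0  ⇒  outside

inside=no margin=4740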